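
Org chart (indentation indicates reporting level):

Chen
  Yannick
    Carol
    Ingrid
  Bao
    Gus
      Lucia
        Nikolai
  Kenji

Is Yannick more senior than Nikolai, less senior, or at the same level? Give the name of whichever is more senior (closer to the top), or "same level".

Yannick

Yannick is 1 level below Chen; Nikolai is 4. Yannick is higher.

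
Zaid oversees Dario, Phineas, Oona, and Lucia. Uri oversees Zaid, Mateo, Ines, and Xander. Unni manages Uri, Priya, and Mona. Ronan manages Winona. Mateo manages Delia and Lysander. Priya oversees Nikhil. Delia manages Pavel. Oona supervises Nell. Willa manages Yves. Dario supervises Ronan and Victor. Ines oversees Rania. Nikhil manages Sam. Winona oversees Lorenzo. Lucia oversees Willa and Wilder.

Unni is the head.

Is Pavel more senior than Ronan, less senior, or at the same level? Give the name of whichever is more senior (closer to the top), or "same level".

Both Pavel and Ronan are 4 levels below Unni.

same level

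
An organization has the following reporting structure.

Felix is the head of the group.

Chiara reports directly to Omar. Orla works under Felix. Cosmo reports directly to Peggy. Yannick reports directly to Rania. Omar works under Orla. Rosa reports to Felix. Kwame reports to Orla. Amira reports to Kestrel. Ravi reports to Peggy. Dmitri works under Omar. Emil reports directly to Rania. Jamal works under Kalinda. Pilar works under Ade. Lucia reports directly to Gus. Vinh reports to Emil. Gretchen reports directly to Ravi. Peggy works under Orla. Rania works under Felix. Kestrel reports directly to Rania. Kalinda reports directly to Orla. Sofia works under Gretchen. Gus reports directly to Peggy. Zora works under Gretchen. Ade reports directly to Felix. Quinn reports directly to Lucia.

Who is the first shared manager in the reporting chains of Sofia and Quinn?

Sofia's chain of managers is Gretchen, Ravi, Peggy, Orla, Felix. Quinn's chain of managers is Lucia, Gus, Peggy, Orla, Felix. The first manager that appears in both chains is Peggy.

Peggy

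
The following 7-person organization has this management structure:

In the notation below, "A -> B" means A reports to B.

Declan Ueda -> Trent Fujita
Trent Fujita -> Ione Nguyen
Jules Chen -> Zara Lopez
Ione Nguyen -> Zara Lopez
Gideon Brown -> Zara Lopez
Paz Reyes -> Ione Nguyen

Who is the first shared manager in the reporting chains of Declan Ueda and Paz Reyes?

Ione Nguyen

Declan Ueda's chain of managers is Trent Fujita, Ione Nguyen, Zara Lopez. Paz Reyes's chain of managers is Ione Nguyen, Zara Lopez. The first manager that appears in both chains is Ione Nguyen.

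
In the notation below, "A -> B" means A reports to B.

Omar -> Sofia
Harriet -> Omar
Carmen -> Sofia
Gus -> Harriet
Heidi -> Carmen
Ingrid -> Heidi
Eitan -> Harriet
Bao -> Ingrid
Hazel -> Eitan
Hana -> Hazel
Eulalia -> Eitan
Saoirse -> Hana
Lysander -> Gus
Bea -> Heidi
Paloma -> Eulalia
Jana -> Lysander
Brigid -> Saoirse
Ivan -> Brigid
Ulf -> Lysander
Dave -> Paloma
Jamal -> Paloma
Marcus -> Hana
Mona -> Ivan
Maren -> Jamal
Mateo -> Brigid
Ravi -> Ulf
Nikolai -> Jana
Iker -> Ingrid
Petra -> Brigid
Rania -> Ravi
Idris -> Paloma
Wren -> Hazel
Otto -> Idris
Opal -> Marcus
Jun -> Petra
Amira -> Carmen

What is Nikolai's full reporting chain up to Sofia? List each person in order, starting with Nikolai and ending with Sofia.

Nikolai -> Jana -> Lysander -> Gus -> Harriet -> Omar -> Sofia

Nikolai reports to Jana. Jana reports to Lysander. Lysander reports to Gus. Gus reports to Harriet. Harriet reports to Omar. Omar reports to Sofia. Sofia is at the top.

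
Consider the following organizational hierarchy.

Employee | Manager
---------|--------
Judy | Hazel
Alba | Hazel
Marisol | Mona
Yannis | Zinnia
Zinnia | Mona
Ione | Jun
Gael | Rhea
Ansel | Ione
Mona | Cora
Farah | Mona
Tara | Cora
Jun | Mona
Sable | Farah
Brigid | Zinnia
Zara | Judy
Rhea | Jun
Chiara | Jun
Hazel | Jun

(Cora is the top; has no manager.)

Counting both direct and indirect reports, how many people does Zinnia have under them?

2

Zinnia directly manages Brigid, Yannis. Brigid has no reports. Yannis has no reports. So Zinnia's organization is 2 direct reports plus everyone under them: 1 + 1 = 2.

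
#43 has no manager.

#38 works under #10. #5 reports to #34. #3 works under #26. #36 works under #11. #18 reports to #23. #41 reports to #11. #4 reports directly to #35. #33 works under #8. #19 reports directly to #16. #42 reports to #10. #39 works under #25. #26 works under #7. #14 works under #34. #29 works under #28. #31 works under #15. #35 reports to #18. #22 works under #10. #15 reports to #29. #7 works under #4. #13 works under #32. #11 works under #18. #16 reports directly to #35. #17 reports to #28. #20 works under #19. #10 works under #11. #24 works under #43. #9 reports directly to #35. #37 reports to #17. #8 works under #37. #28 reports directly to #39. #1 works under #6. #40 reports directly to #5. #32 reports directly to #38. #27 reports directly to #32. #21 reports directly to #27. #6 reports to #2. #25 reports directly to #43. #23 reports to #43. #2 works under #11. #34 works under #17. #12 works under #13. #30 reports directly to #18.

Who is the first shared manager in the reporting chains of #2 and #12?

#2's chain of managers is #11, #18, #23, #43. #12's chain of managers is #13, #32, #38, #10, #11, #18, #23, #43. The first manager that appears in both chains is #11.

#11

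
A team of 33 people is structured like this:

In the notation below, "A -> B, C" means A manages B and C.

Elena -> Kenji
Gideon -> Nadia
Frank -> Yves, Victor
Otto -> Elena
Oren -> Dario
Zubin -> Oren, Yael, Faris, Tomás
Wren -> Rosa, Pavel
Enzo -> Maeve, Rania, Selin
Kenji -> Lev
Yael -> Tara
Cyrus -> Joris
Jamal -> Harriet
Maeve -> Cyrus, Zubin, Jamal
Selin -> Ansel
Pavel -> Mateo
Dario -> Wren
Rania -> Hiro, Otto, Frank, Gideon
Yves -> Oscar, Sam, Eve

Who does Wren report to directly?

Wren reports directly to Dario.

Dario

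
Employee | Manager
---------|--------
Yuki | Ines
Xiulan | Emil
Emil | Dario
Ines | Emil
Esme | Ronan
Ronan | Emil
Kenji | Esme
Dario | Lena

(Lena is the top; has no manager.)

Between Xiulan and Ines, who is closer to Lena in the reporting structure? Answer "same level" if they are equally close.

Both Xiulan and Ines are 3 levels below Lena.

same level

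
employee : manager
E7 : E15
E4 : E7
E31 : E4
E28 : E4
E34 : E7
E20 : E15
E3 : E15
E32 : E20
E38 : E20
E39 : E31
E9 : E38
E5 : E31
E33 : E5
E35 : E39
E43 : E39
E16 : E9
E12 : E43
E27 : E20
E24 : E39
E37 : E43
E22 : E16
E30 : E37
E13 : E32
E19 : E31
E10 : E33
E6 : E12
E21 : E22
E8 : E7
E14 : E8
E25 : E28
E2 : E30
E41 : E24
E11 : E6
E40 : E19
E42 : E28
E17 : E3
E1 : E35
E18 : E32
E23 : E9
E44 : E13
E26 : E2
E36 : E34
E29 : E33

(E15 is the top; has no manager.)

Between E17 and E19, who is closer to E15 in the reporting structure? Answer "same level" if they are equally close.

E17

E17 is 2 levels below E15; E19 is 4. E17 is higher.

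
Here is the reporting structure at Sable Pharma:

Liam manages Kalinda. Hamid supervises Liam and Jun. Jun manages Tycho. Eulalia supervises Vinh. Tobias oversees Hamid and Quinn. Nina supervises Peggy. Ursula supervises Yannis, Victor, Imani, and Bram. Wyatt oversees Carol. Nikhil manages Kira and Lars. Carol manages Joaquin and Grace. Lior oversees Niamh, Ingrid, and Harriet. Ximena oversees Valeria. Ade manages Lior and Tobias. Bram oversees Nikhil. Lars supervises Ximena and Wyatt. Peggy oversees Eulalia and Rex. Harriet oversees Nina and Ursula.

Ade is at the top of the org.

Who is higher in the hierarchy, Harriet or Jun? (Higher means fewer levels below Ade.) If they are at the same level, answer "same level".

Harriet is 2 levels below Ade; Jun is 3. Harriet is higher.

Harriet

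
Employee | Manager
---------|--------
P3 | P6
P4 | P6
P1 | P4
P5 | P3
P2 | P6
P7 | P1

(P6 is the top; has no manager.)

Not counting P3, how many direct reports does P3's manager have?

2

P3 reports to P6. P6's other direct reports are P4, P2 — 2 peers.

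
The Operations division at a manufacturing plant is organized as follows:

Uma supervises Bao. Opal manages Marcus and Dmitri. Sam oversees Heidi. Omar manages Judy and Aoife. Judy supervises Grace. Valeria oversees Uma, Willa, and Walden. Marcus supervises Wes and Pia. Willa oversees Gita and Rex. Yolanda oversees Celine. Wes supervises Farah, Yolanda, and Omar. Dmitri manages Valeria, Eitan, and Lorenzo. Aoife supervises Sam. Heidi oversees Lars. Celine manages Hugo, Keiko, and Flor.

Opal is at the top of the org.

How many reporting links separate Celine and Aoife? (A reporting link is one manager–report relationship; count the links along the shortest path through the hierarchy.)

4

Celine is 2 levels below Wes, and Aoife is 2 levels below Wes (their lowest common manager). The shortest path runs up from Celine to Wes and back down to Aoife: 2 + 2 = 4 links.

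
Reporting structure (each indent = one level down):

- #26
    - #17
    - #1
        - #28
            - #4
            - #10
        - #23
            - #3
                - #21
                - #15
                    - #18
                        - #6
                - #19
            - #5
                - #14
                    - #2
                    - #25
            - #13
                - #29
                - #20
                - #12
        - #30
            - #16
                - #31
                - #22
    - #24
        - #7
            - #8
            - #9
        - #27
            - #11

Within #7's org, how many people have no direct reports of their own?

2

The people in #7's organization with no one reporting to them are #9, #8. That is 2.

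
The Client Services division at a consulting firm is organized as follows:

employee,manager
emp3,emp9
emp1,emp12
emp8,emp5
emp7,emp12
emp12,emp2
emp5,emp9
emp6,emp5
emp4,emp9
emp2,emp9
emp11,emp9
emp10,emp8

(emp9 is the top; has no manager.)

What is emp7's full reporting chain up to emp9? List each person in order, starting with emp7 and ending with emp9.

emp7 reports to emp12. emp12 reports to emp2. emp2 reports to emp9. emp9 is at the top.

emp7 -> emp12 -> emp2 -> emp9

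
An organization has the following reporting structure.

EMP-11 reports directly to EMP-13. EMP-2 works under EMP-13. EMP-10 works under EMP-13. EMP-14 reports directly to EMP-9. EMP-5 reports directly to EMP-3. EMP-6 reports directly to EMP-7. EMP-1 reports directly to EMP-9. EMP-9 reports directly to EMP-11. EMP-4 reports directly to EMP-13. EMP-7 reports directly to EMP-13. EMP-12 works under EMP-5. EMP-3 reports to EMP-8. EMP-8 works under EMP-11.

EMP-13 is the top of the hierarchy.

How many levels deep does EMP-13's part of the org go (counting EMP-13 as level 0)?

5

The longest chain under EMP-13 runs EMP-13 → EMP-11 → EMP-8 → EMP-3 → EMP-5 → EMP-12, which is 5 levels below EMP-13.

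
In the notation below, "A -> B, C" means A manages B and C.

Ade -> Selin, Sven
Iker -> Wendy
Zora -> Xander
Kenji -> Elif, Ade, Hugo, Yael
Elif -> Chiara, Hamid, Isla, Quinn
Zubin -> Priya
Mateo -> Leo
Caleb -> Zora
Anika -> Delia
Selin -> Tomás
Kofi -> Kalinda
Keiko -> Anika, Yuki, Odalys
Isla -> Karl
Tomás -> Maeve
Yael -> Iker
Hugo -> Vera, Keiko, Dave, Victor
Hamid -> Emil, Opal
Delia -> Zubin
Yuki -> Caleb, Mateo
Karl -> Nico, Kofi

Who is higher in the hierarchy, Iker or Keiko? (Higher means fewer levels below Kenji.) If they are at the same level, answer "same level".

same level

Both Iker and Keiko are 2 levels below Kenji.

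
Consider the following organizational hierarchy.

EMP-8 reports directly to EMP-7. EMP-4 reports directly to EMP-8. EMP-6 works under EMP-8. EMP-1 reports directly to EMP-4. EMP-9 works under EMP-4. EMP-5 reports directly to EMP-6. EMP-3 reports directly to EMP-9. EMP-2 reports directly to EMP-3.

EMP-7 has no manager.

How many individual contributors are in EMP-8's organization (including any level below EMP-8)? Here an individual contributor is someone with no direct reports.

The people in EMP-8's organization with no one reporting to them are EMP-5, EMP-2, EMP-1. That is 3.

3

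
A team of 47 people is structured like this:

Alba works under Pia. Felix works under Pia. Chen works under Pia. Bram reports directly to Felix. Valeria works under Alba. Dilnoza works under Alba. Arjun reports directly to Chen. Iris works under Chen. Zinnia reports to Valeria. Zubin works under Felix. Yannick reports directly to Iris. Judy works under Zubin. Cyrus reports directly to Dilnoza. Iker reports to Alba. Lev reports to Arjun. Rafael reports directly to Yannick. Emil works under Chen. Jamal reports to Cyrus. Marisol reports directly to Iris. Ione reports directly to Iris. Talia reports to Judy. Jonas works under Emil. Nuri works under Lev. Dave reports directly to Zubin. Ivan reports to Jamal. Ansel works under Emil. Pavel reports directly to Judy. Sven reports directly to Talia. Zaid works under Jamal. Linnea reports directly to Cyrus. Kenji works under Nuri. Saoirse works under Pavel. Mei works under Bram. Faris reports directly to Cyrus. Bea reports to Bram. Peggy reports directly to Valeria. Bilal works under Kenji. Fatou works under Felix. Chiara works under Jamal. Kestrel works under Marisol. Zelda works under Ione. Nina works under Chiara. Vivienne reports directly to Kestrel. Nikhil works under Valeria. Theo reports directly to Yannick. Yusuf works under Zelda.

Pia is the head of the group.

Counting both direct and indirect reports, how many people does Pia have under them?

Pia directly manages Alba, Felix, Chen. Under Alba: Iker, Dilnoza, Cyrus, Faris, Linnea, Jamal, Chiara, Nina, Zaid, Ivan, Valeria, Nikhil, Peggy, Zinnia (14). Under Felix: Fatou, Zubin, Dave, Judy, Pavel, Saoirse, Talia, Sven, Bram, Bea, Mei (11). Under Chen: Emil, Ansel, Jonas, Iris, Ione, Zelda, Yusuf, Marisol, Kestrel, Vivienne, Yannick, Theo, Rafael, Arjun, Lev, Nuri, Kenji, Bilal (18). So Pia's organization is 3 direct reports plus everyone under them: 15 + 12 + 19 = 46.

46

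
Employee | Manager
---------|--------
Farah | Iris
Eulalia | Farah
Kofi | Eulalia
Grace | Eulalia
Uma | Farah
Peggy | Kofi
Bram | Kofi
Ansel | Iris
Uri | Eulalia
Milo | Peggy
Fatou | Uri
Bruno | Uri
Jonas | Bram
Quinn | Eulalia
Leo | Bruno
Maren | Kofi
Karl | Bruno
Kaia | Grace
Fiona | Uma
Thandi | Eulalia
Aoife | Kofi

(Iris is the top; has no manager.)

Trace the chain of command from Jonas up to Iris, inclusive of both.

Jonas reports to Bram. Bram reports to Kofi. Kofi reports to Eulalia. Eulalia reports to Farah. Farah reports to Iris. Iris is at the top.

Jonas -> Bram -> Kofi -> Eulalia -> Farah -> Iris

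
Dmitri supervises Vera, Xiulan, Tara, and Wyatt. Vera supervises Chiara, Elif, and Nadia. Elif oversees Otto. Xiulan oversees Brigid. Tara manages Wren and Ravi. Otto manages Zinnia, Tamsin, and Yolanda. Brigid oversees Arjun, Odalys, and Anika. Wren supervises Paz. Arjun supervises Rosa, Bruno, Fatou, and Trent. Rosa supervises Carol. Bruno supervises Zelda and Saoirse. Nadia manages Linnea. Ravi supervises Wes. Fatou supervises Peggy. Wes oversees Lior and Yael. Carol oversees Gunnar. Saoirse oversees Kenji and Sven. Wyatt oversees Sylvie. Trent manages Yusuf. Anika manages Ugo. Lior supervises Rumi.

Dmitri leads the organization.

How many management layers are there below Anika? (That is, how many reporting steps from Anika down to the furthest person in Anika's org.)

The longest chain under Anika runs Anika → Ugo, which is 1 level below Anika.

1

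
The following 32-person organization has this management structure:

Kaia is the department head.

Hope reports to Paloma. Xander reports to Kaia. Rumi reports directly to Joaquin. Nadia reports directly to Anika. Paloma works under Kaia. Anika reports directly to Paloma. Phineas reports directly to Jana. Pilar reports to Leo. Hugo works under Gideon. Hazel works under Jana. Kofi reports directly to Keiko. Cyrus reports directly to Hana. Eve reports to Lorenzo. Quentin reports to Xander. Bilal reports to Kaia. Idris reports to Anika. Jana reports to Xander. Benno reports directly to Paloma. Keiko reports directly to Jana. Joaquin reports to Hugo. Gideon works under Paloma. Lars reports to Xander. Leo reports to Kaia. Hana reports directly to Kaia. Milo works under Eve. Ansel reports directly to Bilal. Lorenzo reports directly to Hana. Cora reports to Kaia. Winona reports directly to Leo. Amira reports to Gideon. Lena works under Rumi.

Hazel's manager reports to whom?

Xander

Hazel reports to Jana, and Jana reports to Xander. So Hazel's skip-level manager is Xander.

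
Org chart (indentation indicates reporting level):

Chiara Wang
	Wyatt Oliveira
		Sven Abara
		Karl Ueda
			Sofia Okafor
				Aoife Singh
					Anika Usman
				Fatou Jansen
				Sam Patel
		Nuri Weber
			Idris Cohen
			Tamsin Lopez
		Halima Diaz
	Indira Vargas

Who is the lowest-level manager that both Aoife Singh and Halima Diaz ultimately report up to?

Aoife Singh's chain of managers is Sofia Okafor, Karl Ueda, Wyatt Oliveira, Chiara Wang. Halima Diaz's chain of managers is Wyatt Oliveira, Chiara Wang. The first manager that appears in both chains is Wyatt Oliveira.

Wyatt Oliveira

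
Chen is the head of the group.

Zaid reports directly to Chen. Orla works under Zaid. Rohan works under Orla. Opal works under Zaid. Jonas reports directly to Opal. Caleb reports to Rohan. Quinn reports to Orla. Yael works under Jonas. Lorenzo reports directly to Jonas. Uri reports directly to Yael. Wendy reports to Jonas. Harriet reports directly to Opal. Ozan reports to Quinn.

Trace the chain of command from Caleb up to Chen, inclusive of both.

Caleb reports to Rohan. Rohan reports to Orla. Orla reports to Zaid. Zaid reports to Chen. Chen is at the top.

Caleb -> Rohan -> Orla -> Zaid -> Chen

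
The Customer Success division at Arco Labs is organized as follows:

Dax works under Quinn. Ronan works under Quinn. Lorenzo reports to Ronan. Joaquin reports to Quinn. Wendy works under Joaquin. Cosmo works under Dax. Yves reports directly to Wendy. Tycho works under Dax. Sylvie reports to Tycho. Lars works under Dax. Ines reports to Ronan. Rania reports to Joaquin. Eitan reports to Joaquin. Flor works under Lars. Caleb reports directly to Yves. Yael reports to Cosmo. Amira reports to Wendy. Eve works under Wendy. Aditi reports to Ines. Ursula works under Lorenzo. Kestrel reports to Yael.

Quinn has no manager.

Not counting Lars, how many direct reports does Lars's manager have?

Lars reports to Dax. Dax's other direct reports are Cosmo, Tycho — 2 peers.

2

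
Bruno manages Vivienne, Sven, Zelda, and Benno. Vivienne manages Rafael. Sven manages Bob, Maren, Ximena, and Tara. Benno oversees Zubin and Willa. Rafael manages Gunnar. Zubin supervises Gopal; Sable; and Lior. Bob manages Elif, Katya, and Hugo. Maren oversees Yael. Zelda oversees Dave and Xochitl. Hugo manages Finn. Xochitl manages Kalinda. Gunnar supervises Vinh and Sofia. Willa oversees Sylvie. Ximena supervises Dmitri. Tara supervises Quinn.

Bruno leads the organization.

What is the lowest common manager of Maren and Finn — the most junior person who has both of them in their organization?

Sven

Maren's chain of managers is Sven, Bruno. Finn's chain of managers is Hugo, Bob, Sven, Bruno. The first manager that appears in both chains is Sven.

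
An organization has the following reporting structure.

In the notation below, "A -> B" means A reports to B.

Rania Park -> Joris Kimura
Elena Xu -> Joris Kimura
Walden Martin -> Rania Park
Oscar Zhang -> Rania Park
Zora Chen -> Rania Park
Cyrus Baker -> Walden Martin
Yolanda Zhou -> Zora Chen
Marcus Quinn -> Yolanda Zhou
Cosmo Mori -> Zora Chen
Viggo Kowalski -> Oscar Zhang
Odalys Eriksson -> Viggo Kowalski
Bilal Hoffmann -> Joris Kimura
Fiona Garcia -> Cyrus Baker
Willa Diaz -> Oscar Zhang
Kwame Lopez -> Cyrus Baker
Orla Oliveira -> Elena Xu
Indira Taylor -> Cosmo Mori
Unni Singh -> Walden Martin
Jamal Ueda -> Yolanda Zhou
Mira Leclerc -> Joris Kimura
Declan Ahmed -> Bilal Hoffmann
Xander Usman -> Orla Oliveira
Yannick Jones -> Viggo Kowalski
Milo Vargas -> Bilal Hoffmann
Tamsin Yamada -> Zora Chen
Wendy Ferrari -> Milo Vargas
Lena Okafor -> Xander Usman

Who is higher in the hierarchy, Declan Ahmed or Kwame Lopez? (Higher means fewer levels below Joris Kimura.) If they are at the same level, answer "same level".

Declan Ahmed

Declan Ahmed is 2 levels below Joris Kimura; Kwame Lopez is 4. Declan Ahmed is higher.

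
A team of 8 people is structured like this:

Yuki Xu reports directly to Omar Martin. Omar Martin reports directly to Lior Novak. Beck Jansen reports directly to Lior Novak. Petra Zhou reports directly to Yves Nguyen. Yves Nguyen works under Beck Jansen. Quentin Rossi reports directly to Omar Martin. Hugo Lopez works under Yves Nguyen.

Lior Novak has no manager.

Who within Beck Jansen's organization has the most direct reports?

Direct-report counts within Beck Jansen's organization: Beck Jansen has 1; Yves Nguyen has 2. The largest is 2, held by Yves Nguyen.

Yves Nguyen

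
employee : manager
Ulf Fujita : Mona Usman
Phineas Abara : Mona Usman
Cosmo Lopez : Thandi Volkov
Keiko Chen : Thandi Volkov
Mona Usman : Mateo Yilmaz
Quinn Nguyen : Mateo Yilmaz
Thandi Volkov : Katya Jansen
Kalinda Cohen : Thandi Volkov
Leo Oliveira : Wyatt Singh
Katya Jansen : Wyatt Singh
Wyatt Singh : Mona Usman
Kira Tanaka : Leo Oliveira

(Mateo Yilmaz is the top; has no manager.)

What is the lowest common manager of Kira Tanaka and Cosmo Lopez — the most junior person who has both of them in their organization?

Kira Tanaka's chain of managers is Leo Oliveira, Wyatt Singh, Mona Usman, Mateo Yilmaz. Cosmo Lopez's chain of managers is Thandi Volkov, Katya Jansen, Wyatt Singh, Mona Usman, Mateo Yilmaz. The first manager that appears in both chains is Wyatt Singh.

Wyatt Singh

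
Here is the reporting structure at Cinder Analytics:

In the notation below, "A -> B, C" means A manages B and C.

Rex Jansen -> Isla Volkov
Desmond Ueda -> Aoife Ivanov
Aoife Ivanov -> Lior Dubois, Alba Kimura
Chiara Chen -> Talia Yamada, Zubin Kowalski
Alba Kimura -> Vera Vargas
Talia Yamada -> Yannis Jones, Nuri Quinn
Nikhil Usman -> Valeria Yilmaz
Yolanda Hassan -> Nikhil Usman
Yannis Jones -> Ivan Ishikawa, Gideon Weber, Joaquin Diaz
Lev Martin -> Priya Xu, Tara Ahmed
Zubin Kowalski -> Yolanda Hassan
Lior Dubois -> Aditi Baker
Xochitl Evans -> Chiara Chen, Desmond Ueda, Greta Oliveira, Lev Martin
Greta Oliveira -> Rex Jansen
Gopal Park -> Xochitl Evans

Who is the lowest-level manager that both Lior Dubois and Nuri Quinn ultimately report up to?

Xochitl Evans

Lior Dubois's chain of managers is Aoife Ivanov, Desmond Ueda, Xochitl Evans, Gopal Park. Nuri Quinn's chain of managers is Talia Yamada, Chiara Chen, Xochitl Evans, Gopal Park. The first manager that appears in both chains is Xochitl Evans.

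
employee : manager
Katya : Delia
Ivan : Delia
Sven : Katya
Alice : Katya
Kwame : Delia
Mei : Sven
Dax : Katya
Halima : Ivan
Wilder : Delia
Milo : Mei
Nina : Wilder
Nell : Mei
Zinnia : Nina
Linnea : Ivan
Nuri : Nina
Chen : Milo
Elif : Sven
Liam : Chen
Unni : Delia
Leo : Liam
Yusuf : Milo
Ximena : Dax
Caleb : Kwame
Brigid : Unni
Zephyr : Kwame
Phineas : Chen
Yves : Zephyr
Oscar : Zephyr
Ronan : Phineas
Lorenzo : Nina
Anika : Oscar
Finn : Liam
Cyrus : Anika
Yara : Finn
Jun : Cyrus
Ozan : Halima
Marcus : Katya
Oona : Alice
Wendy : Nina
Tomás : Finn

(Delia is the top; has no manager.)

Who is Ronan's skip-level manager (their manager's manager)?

Ronan reports to Phineas, and Phineas reports to Chen. So Ronan's skip-level manager is Chen.

Chen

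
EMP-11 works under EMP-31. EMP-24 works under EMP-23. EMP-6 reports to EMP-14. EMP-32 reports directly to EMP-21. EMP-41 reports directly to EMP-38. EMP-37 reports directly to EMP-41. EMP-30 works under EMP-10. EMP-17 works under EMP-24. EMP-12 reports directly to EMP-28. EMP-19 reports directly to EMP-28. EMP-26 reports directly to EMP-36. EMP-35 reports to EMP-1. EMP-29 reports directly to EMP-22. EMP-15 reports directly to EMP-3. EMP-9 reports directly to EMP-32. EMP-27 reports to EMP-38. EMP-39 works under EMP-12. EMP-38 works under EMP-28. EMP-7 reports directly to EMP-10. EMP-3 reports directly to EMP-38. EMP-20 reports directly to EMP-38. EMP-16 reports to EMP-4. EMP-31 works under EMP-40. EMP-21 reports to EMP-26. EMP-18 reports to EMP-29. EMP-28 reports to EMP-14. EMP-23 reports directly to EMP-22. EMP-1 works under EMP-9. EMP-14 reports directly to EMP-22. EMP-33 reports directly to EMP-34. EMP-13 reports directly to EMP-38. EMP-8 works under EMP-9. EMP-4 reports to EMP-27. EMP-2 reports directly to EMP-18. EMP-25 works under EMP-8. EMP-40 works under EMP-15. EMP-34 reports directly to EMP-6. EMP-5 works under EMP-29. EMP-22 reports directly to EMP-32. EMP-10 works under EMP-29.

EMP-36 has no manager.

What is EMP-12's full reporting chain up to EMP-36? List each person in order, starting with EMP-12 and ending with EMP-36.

EMP-12 -> EMP-28 -> EMP-14 -> EMP-22 -> EMP-32 -> EMP-21 -> EMP-26 -> EMP-36

EMP-12 reports to EMP-28. EMP-28 reports to EMP-14. EMP-14 reports to EMP-22. EMP-22 reports to EMP-32. EMP-32 reports to EMP-21. EMP-21 reports to EMP-26. EMP-26 reports to EMP-36. EMP-36 is at the top.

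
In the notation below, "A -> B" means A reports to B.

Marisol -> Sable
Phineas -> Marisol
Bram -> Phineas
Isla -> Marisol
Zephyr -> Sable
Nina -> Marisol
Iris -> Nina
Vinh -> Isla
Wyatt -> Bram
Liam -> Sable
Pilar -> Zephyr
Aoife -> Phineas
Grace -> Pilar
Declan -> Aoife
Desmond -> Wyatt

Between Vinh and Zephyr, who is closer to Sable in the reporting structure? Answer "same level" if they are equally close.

Zephyr

Vinh is 3 levels below Sable; Zephyr is 1. Zephyr is higher.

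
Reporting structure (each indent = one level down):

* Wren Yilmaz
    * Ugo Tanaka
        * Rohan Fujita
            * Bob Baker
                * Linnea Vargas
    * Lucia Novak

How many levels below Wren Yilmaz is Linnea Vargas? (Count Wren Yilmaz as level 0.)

Chain from Linnea Vargas up to Wren Yilmaz: Linnea Vargas → Bob Baker → Rohan Fujita → Ugo Tanaka → Wren Yilmaz. That is 4 steps up, so Linnea Vargas is 4 levels below Wren Yilmaz.

4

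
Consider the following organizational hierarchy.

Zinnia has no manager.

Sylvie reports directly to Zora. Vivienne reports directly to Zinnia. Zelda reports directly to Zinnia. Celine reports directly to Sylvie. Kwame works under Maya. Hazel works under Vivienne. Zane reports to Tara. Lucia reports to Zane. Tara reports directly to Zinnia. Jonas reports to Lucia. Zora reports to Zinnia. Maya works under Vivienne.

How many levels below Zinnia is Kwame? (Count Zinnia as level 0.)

3

Chain from Kwame up to Zinnia: Kwame → Maya → Vivienne → Zinnia. That is 3 steps up, so Kwame is 3 levels below Zinnia.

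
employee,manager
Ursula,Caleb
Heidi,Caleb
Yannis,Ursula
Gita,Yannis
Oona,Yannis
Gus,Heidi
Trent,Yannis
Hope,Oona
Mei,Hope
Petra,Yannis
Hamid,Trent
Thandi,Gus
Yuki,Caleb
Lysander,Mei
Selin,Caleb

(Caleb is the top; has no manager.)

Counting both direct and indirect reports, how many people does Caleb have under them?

Caleb directly manages Ursula, Heidi, Yuki, Selin. Under Ursula: Yannis, Petra, Trent, Hamid, Oona, Hope, Mei, Lysander, Gita (9). Under Heidi: Gus, Thandi (2). Yuki has no reports. Selin has no reports. So Caleb's organization is 4 direct reports plus everyone under them: 10 + 3 + 1 + 1 = 15.

15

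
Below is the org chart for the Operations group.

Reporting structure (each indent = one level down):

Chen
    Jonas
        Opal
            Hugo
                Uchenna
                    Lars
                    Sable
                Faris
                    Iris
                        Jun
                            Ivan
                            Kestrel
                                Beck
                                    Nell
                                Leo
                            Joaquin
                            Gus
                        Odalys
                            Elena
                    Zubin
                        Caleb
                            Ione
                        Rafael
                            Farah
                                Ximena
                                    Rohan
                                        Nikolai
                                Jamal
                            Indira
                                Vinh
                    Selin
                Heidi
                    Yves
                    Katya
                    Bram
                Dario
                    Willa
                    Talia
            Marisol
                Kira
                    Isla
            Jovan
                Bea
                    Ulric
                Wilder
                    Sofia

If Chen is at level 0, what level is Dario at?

Chain from Dario up to Chen: Dario → Hugo → Opal → Jonas → Chen. That is 4 steps up, so Dario is 4 levels below Chen.

4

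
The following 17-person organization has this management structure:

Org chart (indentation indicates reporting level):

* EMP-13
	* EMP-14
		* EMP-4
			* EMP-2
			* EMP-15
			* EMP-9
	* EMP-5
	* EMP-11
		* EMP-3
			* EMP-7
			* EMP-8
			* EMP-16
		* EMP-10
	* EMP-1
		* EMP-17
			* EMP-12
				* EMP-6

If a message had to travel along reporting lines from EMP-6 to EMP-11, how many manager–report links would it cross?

5

EMP-6 is 4 levels below EMP-13, and EMP-11 is 1 level below EMP-13 (their lowest common manager). The shortest path runs up from EMP-6 to EMP-13 and back down to EMP-11: 4 + 1 = 5 links.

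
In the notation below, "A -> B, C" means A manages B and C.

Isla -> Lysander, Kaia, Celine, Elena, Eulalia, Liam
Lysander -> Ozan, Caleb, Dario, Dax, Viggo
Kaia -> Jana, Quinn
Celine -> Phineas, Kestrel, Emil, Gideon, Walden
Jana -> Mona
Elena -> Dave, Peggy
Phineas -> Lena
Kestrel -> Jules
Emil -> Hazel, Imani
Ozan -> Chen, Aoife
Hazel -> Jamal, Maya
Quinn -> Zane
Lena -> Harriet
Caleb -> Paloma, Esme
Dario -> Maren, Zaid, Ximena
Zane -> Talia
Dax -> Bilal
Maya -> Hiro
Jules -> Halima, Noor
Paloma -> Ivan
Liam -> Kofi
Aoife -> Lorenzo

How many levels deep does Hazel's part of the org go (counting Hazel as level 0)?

The longest chain under Hazel runs Hazel → Maya → Hiro, which is 2 levels below Hazel.

2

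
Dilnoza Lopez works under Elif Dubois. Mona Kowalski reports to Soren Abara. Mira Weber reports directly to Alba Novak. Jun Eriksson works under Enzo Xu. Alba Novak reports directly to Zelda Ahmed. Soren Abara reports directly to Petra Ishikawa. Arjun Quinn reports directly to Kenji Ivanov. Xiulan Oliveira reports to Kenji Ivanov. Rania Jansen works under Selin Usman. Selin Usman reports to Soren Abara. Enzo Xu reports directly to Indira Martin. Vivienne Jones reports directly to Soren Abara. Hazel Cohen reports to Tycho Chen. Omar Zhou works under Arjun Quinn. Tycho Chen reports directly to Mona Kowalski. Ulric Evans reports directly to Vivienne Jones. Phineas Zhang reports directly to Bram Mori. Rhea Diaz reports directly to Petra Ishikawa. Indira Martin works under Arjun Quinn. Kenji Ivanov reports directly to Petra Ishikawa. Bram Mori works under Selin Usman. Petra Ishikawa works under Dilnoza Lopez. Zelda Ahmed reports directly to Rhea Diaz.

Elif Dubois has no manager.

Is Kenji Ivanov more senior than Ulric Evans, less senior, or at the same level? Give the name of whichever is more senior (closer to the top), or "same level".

Kenji Ivanov is 3 levels below Elif Dubois; Ulric Evans is 5. Kenji Ivanov is higher.

Kenji Ivanov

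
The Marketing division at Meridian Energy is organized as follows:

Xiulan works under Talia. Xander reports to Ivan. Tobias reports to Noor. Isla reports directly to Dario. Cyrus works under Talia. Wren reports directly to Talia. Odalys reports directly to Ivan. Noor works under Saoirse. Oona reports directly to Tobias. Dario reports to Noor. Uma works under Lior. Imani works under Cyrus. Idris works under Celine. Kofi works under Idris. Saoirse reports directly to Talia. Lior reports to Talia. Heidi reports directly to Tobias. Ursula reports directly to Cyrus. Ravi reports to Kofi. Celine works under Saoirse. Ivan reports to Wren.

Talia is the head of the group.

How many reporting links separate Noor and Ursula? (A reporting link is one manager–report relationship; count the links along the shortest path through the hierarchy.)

4

Noor is 2 levels below Talia, and Ursula is 2 levels below Talia (their lowest common manager). The shortest path runs up from Noor to Talia and back down to Ursula: 2 + 2 = 4 links.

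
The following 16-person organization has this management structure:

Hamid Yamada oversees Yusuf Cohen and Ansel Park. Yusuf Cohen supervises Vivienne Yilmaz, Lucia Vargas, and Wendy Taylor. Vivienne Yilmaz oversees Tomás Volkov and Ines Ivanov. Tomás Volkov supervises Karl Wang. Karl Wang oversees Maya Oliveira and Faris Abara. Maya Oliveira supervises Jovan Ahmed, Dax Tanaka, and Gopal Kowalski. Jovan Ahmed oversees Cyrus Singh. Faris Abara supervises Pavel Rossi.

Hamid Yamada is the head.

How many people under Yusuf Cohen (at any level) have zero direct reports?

The people in Yusuf Cohen's organization with no one reporting to them are Wendy Taylor, Lucia Vargas, Ines Ivanov, Pavel Rossi, Gopal Kowalski, Dax Tanaka, Cyrus Singh. That is 7.

7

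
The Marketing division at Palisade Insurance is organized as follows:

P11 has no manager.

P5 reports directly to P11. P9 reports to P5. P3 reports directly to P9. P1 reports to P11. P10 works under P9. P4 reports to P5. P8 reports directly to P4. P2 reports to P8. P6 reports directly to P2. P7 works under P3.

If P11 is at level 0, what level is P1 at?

Chain from P1 up to P11: P1 → P11. That is 1 step up, so P1 is 1 level below P11.

1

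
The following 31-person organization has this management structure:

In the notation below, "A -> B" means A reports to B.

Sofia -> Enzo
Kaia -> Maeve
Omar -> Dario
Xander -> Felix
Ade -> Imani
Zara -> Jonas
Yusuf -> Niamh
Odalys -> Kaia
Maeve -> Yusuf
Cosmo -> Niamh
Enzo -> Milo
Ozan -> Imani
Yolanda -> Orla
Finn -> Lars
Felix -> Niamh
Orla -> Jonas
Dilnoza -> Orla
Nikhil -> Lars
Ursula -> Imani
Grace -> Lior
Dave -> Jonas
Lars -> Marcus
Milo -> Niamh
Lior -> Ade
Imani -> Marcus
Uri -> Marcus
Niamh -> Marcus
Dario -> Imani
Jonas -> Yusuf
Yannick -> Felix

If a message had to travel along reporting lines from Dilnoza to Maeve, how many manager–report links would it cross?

Dilnoza is 3 levels below Yusuf, and Maeve is 1 level below Yusuf (their lowest common manager). The shortest path runs up from Dilnoza to Yusuf and back down to Maeve: 3 + 1 = 4 links.

4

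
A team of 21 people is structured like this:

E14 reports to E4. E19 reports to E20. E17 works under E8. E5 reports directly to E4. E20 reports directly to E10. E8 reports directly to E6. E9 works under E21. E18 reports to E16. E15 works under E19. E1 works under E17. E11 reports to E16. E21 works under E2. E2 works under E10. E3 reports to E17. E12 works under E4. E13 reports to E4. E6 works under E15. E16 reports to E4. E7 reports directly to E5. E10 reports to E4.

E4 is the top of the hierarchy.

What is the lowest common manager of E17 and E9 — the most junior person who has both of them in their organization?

E17's chain of managers is E8, E6, E15, E19, E20, E10, E4. E9's chain of managers is E21, E2, E10, E4. The first manager that appears in both chains is E10.

E10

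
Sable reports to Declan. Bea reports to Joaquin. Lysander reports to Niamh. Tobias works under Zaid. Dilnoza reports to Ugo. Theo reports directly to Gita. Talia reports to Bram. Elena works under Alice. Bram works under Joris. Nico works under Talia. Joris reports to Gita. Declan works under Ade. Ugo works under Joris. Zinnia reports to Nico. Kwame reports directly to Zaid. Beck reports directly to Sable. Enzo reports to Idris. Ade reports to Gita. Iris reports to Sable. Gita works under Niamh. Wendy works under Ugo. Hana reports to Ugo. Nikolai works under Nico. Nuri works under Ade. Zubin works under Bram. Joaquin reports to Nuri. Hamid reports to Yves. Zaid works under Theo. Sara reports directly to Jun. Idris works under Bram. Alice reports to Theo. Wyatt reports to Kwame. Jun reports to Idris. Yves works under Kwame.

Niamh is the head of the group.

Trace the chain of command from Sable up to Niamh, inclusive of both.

Sable reports to Declan. Declan reports to Ade. Ade reports to Gita. Gita reports to Niamh. Niamh is at the top.

Sable -> Declan -> Ade -> Gita -> Niamh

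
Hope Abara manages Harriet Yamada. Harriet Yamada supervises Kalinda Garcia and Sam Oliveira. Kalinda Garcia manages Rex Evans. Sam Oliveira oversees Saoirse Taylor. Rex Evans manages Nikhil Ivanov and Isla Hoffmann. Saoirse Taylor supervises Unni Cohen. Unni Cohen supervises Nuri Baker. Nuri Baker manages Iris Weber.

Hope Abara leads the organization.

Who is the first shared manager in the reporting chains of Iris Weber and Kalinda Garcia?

Harriet Yamada

Iris Weber's chain of managers is Nuri Baker, Unni Cohen, Saoirse Taylor, Sam Oliveira, Harriet Yamada, Hope Abara. Kalinda Garcia's chain of managers is Harriet Yamada, Hope Abara. The first manager that appears in both chains is Harriet Yamada.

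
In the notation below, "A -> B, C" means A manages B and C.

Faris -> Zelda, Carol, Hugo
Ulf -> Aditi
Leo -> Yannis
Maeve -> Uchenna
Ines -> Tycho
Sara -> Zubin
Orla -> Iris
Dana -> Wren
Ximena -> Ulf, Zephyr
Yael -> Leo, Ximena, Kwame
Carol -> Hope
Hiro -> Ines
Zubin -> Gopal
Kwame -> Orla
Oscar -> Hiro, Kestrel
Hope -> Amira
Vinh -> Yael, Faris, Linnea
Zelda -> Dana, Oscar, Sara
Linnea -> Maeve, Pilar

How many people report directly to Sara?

Sara directly manages Zubin. That is 1 direct report.

1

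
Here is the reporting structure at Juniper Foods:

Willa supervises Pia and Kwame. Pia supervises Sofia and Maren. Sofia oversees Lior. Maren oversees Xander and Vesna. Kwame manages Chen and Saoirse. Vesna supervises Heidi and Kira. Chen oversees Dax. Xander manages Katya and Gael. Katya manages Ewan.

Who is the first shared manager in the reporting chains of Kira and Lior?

Kira's chain of managers is Vesna, Maren, Pia, Willa. Lior's chain of managers is Sofia, Pia, Willa. The first manager that appears in both chains is Pia.

Pia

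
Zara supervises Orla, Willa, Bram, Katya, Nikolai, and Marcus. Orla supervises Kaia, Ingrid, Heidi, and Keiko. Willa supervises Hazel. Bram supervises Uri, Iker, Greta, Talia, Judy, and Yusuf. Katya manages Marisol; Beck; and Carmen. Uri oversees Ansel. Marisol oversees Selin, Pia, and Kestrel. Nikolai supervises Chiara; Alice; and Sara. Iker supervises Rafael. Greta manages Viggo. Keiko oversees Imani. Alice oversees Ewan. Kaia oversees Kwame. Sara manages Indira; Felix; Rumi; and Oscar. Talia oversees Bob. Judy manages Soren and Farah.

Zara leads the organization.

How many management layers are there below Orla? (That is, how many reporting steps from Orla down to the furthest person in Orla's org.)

2

The longest chain under Orla runs Orla → Kaia → Kwame, which is 2 levels below Orla.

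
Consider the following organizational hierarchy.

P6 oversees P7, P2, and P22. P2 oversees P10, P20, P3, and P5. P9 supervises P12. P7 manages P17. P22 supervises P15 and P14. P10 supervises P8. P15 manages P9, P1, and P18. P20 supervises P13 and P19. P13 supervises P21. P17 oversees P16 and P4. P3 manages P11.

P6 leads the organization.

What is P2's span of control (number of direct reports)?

P2 directly manages P3, P5, P10, P20. That is 4 direct reports.

4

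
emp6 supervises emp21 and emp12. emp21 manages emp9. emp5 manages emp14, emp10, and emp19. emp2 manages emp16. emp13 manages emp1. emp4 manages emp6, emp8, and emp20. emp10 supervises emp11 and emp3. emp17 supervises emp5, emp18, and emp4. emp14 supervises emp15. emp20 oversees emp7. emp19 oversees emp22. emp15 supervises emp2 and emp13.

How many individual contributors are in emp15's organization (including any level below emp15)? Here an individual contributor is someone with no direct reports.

2

The people in emp15's organization with no one reporting to them are emp1, emp16. That is 2.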